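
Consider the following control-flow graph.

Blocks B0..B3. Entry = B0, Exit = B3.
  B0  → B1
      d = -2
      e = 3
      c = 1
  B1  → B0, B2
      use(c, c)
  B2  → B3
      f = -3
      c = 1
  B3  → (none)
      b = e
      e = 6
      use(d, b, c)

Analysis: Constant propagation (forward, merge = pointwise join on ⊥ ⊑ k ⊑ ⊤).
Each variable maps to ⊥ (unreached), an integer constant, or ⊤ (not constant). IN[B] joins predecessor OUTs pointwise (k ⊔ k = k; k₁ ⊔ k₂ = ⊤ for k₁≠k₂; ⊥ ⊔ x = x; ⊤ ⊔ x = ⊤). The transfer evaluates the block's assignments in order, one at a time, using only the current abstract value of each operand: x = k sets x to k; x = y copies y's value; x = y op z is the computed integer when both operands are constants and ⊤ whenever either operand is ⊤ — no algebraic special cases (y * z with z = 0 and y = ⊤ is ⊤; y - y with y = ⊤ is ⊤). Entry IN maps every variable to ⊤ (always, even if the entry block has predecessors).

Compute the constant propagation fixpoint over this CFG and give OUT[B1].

Converged values:
  B0: | IN=(all ⊤) | OUT={c:1, d:-2, e:3; rest ⊤}
  B1: | IN={c:1, d:-2, e:3; rest ⊤} | OUT={c:1, d:-2, e:3; rest ⊤}
  B2: | IN={c:1, d:-2, e:3; rest ⊤} | OUT={c:1, d:-2, e:3, f:-3; rest ⊤}
  B3: | IN={c:1, d:-2, e:3, f:-3; rest ⊤} | OUT={b:3, c:1, d:-2, e:6, f:-3; rest ⊤}

Merge at B1: IN[B1] = OUT[B0] = {a: ⊤, b: ⊤, c: 1, d: -2, e: 3, f: ⊤}
Applying B1's transfer function to that IN value gives OUT[B1] (row B1 above).

Answer: {a: ⊤, b: ⊤, c: 1, d: -2, e: 3, f: ⊤}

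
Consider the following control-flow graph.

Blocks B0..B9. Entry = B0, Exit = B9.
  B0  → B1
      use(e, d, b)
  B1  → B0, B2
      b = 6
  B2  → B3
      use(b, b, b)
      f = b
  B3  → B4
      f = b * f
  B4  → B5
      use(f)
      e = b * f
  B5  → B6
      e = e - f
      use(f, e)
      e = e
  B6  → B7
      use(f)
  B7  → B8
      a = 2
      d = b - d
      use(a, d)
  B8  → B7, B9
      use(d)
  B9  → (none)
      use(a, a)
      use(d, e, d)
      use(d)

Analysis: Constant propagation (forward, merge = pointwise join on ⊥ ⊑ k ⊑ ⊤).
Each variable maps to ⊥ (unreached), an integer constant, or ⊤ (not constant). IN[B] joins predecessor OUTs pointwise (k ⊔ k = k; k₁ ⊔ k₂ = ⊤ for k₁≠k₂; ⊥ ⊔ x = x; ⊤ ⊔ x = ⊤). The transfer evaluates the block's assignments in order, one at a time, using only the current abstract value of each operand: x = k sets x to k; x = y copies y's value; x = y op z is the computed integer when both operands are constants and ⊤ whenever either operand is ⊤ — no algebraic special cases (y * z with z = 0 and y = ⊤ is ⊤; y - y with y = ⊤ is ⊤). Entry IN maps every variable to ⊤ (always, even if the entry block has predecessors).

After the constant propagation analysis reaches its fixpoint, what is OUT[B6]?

Converged values:
  B0: | IN=(all ⊤) | OUT=(all ⊤)
  B1: | IN=(all ⊤) | OUT={b:6; rest ⊤}
  B2: | IN={b:6; rest ⊤} | OUT={b:6, f:6; rest ⊤}
  B3: | IN={b:6, f:6; rest ⊤} | OUT={b:6, f:36; rest ⊤}
  B4: | IN={b:6, f:36; rest ⊤} | OUT={b:6, e:216, f:36; rest ⊤}
  B5: | IN={b:6, e:216, f:36; rest ⊤} | OUT={b:6, e:180, f:36; rest ⊤}
  B6: | IN={b:6, e:180, f:36; rest ⊤} | OUT={b:6, e:180, f:36; rest ⊤}
  B7: | IN={b:6, e:180, f:36; rest ⊤} | OUT={a:2, b:6, e:180, f:36; rest ⊤}
  B8: | IN={a:2, b:6, e:180, f:36; rest ⊤} | OUT={a:2, b:6, e:180, f:36; rest ⊤}
  B9: | IN={a:2, b:6, e:180, f:36; rest ⊤} | OUT={a:2, b:6, e:180, f:36; rest ⊤}

Merge at B6: IN[B6] = OUT[B5] = {a: ⊤, b: 6, c: ⊤, d: ⊤, e: 180, f: 36}
Applying B6's transfer function to that IN value gives OUT[B6] (row B6 above).

Answer: {a: ⊤, b: 6, c: ⊤, d: ⊤, e: 180, f: 36}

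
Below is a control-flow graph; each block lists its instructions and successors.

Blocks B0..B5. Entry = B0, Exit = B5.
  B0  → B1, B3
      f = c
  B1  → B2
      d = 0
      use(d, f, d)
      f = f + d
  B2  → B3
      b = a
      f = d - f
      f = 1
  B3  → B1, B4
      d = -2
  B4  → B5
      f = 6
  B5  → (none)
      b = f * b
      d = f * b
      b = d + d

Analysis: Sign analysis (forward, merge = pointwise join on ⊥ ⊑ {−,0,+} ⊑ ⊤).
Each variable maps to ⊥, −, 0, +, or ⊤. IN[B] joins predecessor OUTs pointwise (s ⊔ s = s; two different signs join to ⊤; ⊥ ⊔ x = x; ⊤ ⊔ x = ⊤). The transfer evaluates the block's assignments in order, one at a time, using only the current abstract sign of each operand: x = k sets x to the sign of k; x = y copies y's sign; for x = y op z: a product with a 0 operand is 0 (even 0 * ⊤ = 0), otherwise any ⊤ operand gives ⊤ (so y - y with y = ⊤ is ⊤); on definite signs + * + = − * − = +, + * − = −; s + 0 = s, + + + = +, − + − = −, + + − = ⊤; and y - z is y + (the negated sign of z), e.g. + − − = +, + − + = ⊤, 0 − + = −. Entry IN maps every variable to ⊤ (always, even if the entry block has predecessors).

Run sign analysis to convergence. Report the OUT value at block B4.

Per-block solution:
  B0:   IN=(all ⊤)   OUT=(all ⊤)
  B1:   IN=(all ⊤)   OUT={d:0; rest ⊤}
  B2:   IN={d:0; rest ⊤}   OUT={d:0, f:+; rest ⊤}
  B3:   IN=(all ⊤)   OUT={d:-; rest ⊤}
  B4:   IN={d:-; rest ⊤}   OUT={d:-, f:+; rest ⊤}
  B5:   IN={d:-, f:+; rest ⊤}   OUT={f:+; rest ⊤}

Merge at B4: IN[B4] = OUT[B3] = {a: ⊤, b: ⊤, c: ⊤, d: -, e: ⊤, f: ⊤}
Applying B4's transfer function to that IN value gives OUT[B4] (row B4 above).

Answer: {a: ⊤, b: ⊤, c: ⊤, d: -, e: ⊤, f: +}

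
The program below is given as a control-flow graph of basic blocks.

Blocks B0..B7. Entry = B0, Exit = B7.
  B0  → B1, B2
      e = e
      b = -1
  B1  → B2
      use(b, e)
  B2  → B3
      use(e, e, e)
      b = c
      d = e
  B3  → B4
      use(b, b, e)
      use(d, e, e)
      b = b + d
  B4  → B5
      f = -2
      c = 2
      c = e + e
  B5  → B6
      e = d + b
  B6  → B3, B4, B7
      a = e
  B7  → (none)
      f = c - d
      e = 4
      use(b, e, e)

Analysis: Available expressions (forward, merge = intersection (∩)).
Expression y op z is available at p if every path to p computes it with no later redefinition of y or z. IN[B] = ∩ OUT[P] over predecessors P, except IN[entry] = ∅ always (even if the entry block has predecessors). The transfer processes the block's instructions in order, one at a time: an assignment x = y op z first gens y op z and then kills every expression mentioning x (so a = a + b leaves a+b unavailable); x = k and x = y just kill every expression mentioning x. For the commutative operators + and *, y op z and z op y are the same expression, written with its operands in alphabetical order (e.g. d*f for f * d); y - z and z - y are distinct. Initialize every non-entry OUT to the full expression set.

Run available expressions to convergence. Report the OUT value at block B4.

Answer: {e+e}

Derivation:
Per-block solution:
  B0:   IN={}   OUT={}
  B1:   IN={}   OUT={}
  B2:   IN={}   OUT={}
  B3:   IN={}   OUT={}
  B4:   IN={}   OUT={e+e}
  B5:   IN={e+e}   OUT={b+d}
  B6:   IN={b+d}   OUT={b+d}
  B7:   IN={b+d}   OUT={b+d, c-d}

Merge at B4: IN[B4] = OUT[B3] ∩ OUT[B6] = {}
Applying B4's transfer function to that IN value gives OUT[B4] (row B4 above).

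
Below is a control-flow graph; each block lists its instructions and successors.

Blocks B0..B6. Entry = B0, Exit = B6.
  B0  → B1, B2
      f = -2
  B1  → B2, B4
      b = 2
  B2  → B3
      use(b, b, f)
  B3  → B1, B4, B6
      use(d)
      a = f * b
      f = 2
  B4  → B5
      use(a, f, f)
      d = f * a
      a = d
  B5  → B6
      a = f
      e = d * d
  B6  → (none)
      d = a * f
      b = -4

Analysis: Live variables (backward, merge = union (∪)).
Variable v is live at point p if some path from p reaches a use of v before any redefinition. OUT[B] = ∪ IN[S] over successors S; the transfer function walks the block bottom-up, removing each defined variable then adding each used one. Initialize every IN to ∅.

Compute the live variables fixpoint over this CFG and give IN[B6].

Answer: {a, f}

Working:
Fixpoint table:
  B0: | IN={a, b, d} | OUT={a, b, d, f}
  B1: | IN={a, d, f} | OUT={a, b, d, f}
  B2: | IN={b, d, f} | OUT={b, d, f}
  B3: | IN={b, d, f} | OUT={a, d, f}
  B4: | IN={a, f} | OUT={d, f}
  B5: | IN={d, f} | OUT={a, f}
  B6: | IN={a, f} | OUT={}

B6 is the boundary node: OUT[B6] = {}
Applying B6's transfer function to that OUT value gives IN[B6] (row B6 above).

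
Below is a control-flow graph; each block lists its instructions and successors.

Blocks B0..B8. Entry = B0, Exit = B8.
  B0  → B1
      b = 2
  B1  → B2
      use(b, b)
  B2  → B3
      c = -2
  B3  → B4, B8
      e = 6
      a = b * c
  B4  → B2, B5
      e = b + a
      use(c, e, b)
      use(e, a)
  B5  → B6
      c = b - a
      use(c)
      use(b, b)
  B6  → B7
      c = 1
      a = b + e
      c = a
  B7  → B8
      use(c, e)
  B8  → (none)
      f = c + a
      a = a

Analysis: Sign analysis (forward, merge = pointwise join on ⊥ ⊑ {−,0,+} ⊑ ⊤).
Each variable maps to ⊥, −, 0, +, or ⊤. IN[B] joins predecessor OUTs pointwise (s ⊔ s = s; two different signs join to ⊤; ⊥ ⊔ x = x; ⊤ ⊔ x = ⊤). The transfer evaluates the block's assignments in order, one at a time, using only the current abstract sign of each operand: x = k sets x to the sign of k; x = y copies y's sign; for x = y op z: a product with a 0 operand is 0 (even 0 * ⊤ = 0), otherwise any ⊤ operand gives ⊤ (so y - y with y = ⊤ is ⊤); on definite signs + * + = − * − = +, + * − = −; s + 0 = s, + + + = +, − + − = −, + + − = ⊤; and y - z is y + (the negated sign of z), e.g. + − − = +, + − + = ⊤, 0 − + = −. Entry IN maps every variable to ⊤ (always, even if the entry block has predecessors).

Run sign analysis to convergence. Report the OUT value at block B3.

Answer: {a: -, b: +, c: -, d: ⊤, e: +, f: ⊤}

Working:
Converged values:
  B0:   IN=(all ⊤)   OUT={b:+; rest ⊤}
  B1:   IN={b:+; rest ⊤}   OUT={b:+; rest ⊤}
  B2:   IN={b:+; rest ⊤}   OUT={b:+, c:-; rest ⊤}
  B3:   IN={b:+, c:-; rest ⊤}   OUT={a:-, b:+, c:-, e:+; rest ⊤}
  B4:   IN={a:-, b:+, c:-, e:+; rest ⊤}   OUT={a:-, b:+, c:-; rest ⊤}
  B5:   IN={a:-, b:+, c:-; rest ⊤}   OUT={a:-, b:+, c:+; rest ⊤}
  B6:   IN={a:-, b:+, c:+; rest ⊤}   OUT={b:+; rest ⊤}
  B7:   IN={b:+; rest ⊤}   OUT={b:+; rest ⊤}
  B8:   IN={b:+; rest ⊤}   OUT={b:+; rest ⊤}

Merge at B3: IN[B3] = OUT[B2] = {a: ⊤, b: +, c: -, d: ⊤, e: ⊤, f: ⊤}
Applying B3's transfer function to that IN value gives OUT[B3] (row B3 above).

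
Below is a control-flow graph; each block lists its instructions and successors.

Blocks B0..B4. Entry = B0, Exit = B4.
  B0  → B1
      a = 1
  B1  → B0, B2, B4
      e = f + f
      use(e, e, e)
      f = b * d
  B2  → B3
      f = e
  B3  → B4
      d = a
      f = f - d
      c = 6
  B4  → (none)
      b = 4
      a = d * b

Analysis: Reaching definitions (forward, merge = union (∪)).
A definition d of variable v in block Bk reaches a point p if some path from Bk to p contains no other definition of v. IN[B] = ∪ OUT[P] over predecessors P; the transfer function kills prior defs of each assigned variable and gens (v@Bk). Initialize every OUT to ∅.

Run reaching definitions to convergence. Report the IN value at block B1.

Answer: {a@B0, e@B1, f@B1}

Working:
Converged values:
  B0:  IN={a@B0, e@B1, f@B1}  OUT={a@B0, e@B1, f@B1}
  B1:  IN={a@B0, e@B1, f@B1}  OUT={a@B0, e@B1, f@B1}
  B2:  IN={a@B0, e@B1, f@B1}  OUT={a@B0, e@B1, f@B2}
  B3:  IN={a@B0, e@B1, f@B2}  OUT={a@B0, c@B3, d@B3, e@B1, f@B3}
  B4:  IN={a@B0, c@B3, d@B3, e@B1, f@B1, f@B3}  OUT={a@B4, b@B4, c@B3, d@B3, e@B1, f@B1, f@B3}

Merge at B1: IN[B1] = OUT[B0] = {a@B0, e@B1, f@B1}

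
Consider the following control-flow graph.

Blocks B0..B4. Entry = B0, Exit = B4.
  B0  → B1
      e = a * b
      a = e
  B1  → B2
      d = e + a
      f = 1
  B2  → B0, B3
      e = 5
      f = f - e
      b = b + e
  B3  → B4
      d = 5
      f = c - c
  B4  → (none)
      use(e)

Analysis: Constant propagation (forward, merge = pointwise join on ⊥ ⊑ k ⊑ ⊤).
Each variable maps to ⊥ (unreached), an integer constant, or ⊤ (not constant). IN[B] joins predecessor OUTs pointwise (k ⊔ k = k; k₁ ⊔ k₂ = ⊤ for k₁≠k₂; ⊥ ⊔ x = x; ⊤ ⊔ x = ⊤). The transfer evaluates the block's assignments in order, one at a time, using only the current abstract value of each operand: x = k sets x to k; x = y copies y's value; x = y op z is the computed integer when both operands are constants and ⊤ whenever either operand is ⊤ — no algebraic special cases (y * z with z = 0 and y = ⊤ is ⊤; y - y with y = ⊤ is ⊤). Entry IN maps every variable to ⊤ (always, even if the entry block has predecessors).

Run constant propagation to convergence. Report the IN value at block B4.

Answer: {a: ⊤, b: ⊤, c: ⊤, d: 5, e: 5, f: ⊤}

Working:
Converged values:
  B0: | IN=(all ⊤) | OUT=(all ⊤)
  B1: | IN=(all ⊤) | OUT={f:1; rest ⊤}
  B2: | IN={f:1; rest ⊤} | OUT={e:5, f:-4; rest ⊤}
  B3: | IN={e:5, f:-4; rest ⊤} | OUT={d:5, e:5; rest ⊤}
  B4: | IN={d:5, e:5; rest ⊤} | OUT={d:5, e:5; rest ⊤}

Merge at B4: IN[B4] = OUT[B3] = {a: ⊤, b: ⊤, c: ⊤, d: 5, e: 5, f: ⊤}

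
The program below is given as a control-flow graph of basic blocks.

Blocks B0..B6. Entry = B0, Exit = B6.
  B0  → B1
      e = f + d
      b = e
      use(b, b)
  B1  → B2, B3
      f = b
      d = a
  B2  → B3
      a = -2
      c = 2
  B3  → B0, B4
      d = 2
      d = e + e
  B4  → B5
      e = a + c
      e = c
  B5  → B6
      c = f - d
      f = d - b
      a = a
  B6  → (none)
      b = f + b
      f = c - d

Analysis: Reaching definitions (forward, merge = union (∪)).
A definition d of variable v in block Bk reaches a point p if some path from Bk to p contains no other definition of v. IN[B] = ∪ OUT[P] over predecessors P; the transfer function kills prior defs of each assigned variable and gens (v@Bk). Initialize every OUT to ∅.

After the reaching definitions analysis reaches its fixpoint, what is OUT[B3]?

Fixpoint table:
  B0:   IN={a@B2, b@B0, c@B2, d@B3, e@B0, f@B1}   OUT={a@B2, b@B0, c@B2, d@B3, e@B0, f@B1}
  B1:   IN={a@B2, b@B0, c@B2, d@B3, e@B0, f@B1}   OUT={a@B2, b@B0, c@B2, d@B1, e@B0, f@B1}
  B2:   IN={a@B2, b@B0, c@B2, d@B1, e@B0, f@B1}   OUT={a@B2, b@B0, c@B2, d@B1, e@B0, f@B1}
  B3:   IN={a@B2, b@B0, c@B2, d@B1, e@B0, f@B1}   OUT={a@B2, b@B0, c@B2, d@B3, e@B0, f@B1}
  B4:   IN={a@B2, b@B0, c@B2, d@B3, e@B0, f@B1}   OUT={a@B2, b@B0, c@B2, d@B3, e@B4, f@B1}
  B5:   IN={a@B2, b@B0, c@B2, d@B3, e@B4, f@B1}   OUT={a@B5, b@B0, c@B5, d@B3, e@B4, f@B5}
  B6:   IN={a@B5, b@B0, c@B5, d@B3, e@B4, f@B5}   OUT={a@B5, b@B6, c@B5, d@B3, e@B4, f@B6}

Merge at B3: IN[B3] = OUT[B1] ⊔ OUT[B2] = {a@B2, b@B0, c@B2, d@B1, e@B0, f@B1}
Applying B3's transfer function to that IN value gives OUT[B3] (row B3 above).

Answer: {a@B2, b@B0, c@B2, d@B3, e@B0, f@B1}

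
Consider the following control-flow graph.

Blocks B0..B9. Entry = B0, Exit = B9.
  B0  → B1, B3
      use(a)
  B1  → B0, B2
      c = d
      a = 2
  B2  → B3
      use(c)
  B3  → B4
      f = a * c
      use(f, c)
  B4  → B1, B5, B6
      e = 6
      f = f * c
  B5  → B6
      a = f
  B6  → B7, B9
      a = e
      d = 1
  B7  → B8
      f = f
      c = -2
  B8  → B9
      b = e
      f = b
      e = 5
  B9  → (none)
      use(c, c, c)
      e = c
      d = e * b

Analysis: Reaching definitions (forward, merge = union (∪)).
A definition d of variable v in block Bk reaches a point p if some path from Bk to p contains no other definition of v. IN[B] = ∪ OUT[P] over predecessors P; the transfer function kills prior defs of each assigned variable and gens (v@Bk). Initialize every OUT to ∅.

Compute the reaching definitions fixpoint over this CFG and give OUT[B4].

Fixpoint table:
  B0:  IN={a@B1, c@B1, e@B4, f@B4}  OUT={a@B1, c@B1, e@B4, f@B4}
  B1:  IN={a@B1, c@B1, e@B4, f@B4}  OUT={a@B1, c@B1, e@B4, f@B4}
  B2:  IN={a@B1, c@B1, e@B4, f@B4}  OUT={a@B1, c@B1, e@B4, f@B4}
  B3:  IN={a@B1, c@B1, e@B4, f@B4}  OUT={a@B1, c@B1, e@B4, f@B3}
  B4:  IN={a@B1, c@B1, e@B4, f@B3}  OUT={a@B1, c@B1, e@B4, f@B4}
  B5:  IN={a@B1, c@B1, e@B4, f@B4}  OUT={a@B5, c@B1, e@B4, f@B4}
  B6:  IN={a@B1, a@B5, c@B1, e@B4, f@B4}  OUT={a@B6, c@B1, d@B6, e@B4, f@B4}
  B7:  IN={a@B6, c@B1, d@B6, e@B4, f@B4}  OUT={a@B6, c@B7, d@B6, e@B4, f@B7}
  B8:  IN={a@B6, c@B7, d@B6, e@B4, f@B7}  OUT={a@B6, b@B8, c@B7, d@B6, e@B8, f@B8}
  B9:  IN={a@B6, b@B8, c@B1, c@B7, d@B6, e@B4, e@B8, f@B4, f@B8}  OUT={a@B6, b@B8, c@B1, c@B7, d@B9, e@B9, f@B4, f@B8}

Merge at B4: IN[B4] = OUT[B3] = {a@B1, c@B1, e@B4, f@B3}
Applying B4's transfer function to that IN value gives OUT[B4] (row B4 above).

Answer: {a@B1, c@B1, e@B4, f@B4}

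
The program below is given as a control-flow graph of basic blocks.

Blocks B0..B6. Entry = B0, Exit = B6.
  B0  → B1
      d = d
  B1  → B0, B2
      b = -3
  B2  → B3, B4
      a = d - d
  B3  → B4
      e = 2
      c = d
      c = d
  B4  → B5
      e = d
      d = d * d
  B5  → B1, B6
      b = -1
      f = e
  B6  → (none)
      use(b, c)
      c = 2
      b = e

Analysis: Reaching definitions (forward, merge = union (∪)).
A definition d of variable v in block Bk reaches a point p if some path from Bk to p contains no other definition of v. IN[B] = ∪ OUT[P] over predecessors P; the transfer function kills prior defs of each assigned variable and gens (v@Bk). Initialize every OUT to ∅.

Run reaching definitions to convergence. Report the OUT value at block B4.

Answer: {a@B2, b@B1, c@B3, d@B4, e@B4, f@B5}

Derivation:
Converged values:
  B0:   IN={a@B2, b@B1, c@B3, d@B0, d@B4, e@B4, f@B5}   OUT={a@B2, b@B1, c@B3, d@B0, e@B4, f@B5}
  B1:   IN={a@B2, b@B1, b@B5, c@B3, d@B0, d@B4, e@B4, f@B5}   OUT={a@B2, b@B1, c@B3, d@B0, d@B4, e@B4, f@B5}
  B2:   IN={a@B2, b@B1, c@B3, d@B0, d@B4, e@B4, f@B5}   OUT={a@B2, b@B1, c@B3, d@B0, d@B4, e@B4, f@B5}
  B3:   IN={a@B2, b@B1, c@B3, d@B0, d@B4, e@B4, f@B5}   OUT={a@B2, b@B1, c@B3, d@B0, d@B4, e@B3, f@B5}
  B4:   IN={a@B2, b@B1, c@B3, d@B0, d@B4, e@B3, e@B4, f@B5}   OUT={a@B2, b@B1, c@B3, d@B4, e@B4, f@B5}
  B5:   IN={a@B2, b@B1, c@B3, d@B4, e@B4, f@B5}   OUT={a@B2, b@B5, c@B3, d@B4, e@B4, f@B5}
  B6:   IN={a@B2, b@B5, c@B3, d@B4, e@B4, f@B5}   OUT={a@B2, b@B6, c@B6, d@B4, e@B4, f@B5}

Merge at B4: IN[B4] = OUT[B2] ⊔ OUT[B3] = {a@B2, b@B1, c@B3, d@B0, d@B4, e@B3, e@B4, f@B5}
Applying B4's transfer function to that IN value gives OUT[B4] (row B4 above).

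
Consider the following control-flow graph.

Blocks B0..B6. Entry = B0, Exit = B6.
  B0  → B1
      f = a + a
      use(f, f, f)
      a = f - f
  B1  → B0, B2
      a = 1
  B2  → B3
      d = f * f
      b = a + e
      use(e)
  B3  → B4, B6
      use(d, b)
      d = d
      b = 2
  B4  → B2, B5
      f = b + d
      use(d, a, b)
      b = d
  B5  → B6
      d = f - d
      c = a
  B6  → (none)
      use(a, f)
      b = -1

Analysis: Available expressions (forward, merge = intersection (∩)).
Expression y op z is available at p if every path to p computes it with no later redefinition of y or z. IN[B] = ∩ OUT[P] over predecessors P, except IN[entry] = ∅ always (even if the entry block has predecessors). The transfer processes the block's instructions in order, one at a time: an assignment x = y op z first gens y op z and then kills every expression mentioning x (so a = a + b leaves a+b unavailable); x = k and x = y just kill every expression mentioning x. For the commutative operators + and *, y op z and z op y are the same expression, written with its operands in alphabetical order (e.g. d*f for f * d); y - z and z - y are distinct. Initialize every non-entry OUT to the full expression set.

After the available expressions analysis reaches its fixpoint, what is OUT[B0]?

Fixpoint table:
  B0:  IN={}  OUT={f-f}
  B1:  IN={f-f}  OUT={f-f}
  B2:  IN={}  OUT={a+e, f*f}
  B3:  IN={a+e, f*f}  OUT={a+e, f*f}
  B4:  IN={a+e, f*f}  OUT={a+e}
  B5:  IN={a+e}  OUT={a+e}
  B6:  IN={a+e}  OUT={a+e}

Merge at B0 (entry node, so the boundary value {} is joined with the incoming edge(s)): IN[B0] = {} ∩ OUT[B1] = {}
Applying B0's transfer function to that IN value gives OUT[B0] (row B0 above).

Answer: {f-f}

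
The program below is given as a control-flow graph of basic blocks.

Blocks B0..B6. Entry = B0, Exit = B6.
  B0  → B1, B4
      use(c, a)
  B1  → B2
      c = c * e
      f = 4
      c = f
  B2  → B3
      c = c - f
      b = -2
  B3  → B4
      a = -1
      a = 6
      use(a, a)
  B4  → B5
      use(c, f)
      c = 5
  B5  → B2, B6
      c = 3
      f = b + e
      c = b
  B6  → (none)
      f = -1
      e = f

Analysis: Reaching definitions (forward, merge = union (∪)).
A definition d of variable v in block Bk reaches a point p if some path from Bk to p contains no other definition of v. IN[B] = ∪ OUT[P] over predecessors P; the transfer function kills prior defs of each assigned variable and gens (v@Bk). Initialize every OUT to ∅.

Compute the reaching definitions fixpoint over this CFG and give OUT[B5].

Fixpoint table:
  B0: | IN={} | OUT={}
  B1: | IN={} | OUT={c@B1, f@B1}
  B2: | IN={a@B3, b@B2, c@B1, c@B5, f@B1, f@B5} | OUT={a@B3, b@B2, c@B2, f@B1, f@B5}
  B3: | IN={a@B3, b@B2, c@B2, f@B1, f@B5} | OUT={a@B3, b@B2, c@B2, f@B1, f@B5}
  B4: | IN={a@B3, b@B2, c@B2, f@B1, f@B5} | OUT={a@B3, b@B2, c@B4, f@B1, f@B5}
  B5: | IN={a@B3, b@B2, c@B4, f@B1, f@B5} | OUT={a@B3, b@B2, c@B5, f@B5}
  B6: | IN={a@B3, b@B2, c@B5, f@B5} | OUT={a@B3, b@B2, c@B5, e@B6, f@B6}

Merge at B5: IN[B5] = OUT[B4] = {a@B3, b@B2, c@B4, f@B1, f@B5}
Applying B5's transfer function to that IN value gives OUT[B5] (row B5 above).

Answer: {a@B3, b@B2, c@B5, f@B5}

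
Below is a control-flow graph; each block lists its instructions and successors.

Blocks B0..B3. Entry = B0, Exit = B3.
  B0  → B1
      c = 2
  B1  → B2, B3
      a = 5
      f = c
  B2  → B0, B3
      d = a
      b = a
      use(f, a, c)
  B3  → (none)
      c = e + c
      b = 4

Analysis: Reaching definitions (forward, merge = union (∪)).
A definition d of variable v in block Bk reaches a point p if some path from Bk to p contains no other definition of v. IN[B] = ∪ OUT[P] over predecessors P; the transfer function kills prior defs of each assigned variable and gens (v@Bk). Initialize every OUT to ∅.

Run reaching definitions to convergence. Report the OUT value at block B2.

Answer: {a@B1, b@B2, c@B0, d@B2, f@B1}

Derivation:
Converged values:
  B0: | IN={a@B1, b@B2, c@B0, d@B2, f@B1} | OUT={a@B1, b@B2, c@B0, d@B2, f@B1}
  B1: | IN={a@B1, b@B2, c@B0, d@B2, f@B1} | OUT={a@B1, b@B2, c@B0, d@B2, f@B1}
  B2: | IN={a@B1, b@B2, c@B0, d@B2, f@B1} | OUT={a@B1, b@B2, c@B0, d@B2, f@B1}
  B3: | IN={a@B1, b@B2, c@B0, d@B2, f@B1} | OUT={a@B1, b@B3, c@B3, d@B2, f@B1}

Merge at B2: IN[B2] = OUT[B1] = {a@B1, b@B2, c@B0, d@B2, f@B1}
Applying B2's transfer function to that IN value gives OUT[B2] (row B2 above).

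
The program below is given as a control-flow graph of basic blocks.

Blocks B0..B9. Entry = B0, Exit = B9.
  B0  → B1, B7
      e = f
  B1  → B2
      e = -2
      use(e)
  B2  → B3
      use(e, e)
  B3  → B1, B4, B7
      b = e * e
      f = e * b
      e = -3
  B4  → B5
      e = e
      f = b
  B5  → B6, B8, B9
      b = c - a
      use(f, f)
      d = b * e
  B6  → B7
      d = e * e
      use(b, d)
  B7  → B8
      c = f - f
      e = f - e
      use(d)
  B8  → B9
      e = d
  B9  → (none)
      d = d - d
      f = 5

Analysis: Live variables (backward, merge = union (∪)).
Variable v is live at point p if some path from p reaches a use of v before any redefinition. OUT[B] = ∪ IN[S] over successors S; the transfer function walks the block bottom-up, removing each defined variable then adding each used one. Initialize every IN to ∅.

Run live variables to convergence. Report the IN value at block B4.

Per-block solution:
  B0:  IN={a, c, d, f}  OUT={a, c, d, e, f}
  B1:  IN={a, c, d}  OUT={a, c, d, e}
  B2:  IN={a, c, d, e}  OUT={a, c, d, e}
  B3:  IN={a, c, d, e}  OUT={a, b, c, d, e, f}
  B4:  IN={a, b, c, e}  OUT={a, c, e, f}
  B5:  IN={a, c, e, f}  OUT={b, d, e, f}
  B6:  IN={b, e, f}  OUT={d, e, f}
  B7:  IN={d, e, f}  OUT={d}
  B8:  IN={d}  OUT={d}
  B9:  IN={d}  OUT={}

Merge at B4: OUT[B4] = IN[B5] = {a, c, e, f}
Applying B4's transfer function to that OUT value gives IN[B4] (row B4 above).

Answer: {a, b, c, e}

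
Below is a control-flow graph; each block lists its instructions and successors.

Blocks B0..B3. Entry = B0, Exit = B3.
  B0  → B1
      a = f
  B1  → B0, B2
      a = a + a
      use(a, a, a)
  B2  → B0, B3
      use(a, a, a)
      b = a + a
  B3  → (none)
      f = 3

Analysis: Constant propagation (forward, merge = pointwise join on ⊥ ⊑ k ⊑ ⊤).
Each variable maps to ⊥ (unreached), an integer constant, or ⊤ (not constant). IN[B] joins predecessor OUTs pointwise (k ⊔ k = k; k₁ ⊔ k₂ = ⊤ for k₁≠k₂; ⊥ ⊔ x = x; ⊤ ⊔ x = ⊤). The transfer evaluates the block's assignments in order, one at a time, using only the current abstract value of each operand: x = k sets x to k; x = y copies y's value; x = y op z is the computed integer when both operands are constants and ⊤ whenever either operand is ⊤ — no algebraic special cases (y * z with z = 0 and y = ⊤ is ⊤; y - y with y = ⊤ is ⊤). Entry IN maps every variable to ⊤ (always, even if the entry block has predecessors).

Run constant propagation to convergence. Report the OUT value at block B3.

Answer: {a: ⊤, b: ⊤, c: ⊤, d: ⊤, e: ⊤, f: 3}

Derivation:
Per-block solution:
  B0:  IN=(all ⊤)  OUT=(all ⊤)
  B1:  IN=(all ⊤)  OUT=(all ⊤)
  B2:  IN=(all ⊤)  OUT=(all ⊤)
  B3:  IN=(all ⊤)  OUT={f:3; rest ⊤}

Merge at B3: IN[B3] = OUT[B2] = {a: ⊤, b: ⊤, c: ⊤, d: ⊤, e: ⊤, f: ⊤}
Applying B3's transfer function to that IN value gives OUT[B3] (row B3 above).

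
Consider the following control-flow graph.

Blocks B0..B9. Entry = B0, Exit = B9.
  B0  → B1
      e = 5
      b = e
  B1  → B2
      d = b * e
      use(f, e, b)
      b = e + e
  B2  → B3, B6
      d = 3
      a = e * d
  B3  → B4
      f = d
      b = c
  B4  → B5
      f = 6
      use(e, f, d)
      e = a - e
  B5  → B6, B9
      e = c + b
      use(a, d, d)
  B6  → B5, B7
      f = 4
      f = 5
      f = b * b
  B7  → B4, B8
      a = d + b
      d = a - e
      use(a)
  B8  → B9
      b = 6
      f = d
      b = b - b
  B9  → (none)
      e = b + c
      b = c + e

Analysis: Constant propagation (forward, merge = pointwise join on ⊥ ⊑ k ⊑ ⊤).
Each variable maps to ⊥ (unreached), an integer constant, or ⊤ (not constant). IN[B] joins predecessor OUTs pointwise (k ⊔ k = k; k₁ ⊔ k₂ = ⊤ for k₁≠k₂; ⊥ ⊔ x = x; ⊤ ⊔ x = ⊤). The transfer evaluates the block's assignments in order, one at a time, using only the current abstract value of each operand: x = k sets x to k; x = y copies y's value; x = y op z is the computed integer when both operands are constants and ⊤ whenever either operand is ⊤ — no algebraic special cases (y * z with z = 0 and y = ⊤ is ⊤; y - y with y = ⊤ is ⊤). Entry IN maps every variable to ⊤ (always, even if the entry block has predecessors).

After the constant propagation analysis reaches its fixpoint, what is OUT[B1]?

Answer: {a: ⊤, b: 10, c: ⊤, d: 25, e: 5, f: ⊤}

Working:
Per-block solution:
  B0: | IN=(all ⊤) | OUT={b:5, e:5; rest ⊤}
  B1: | IN={b:5, e:5; rest ⊤} | OUT={b:10, d:25, e:5; rest ⊤}
  B2: | IN={b:10, d:25, e:5; rest ⊤} | OUT={a:15, b:10, d:3, e:5; rest ⊤}
  B3: | IN={a:15, b:10, d:3, e:5; rest ⊤} | OUT={a:15, d:3, e:5, f:3; rest ⊤}
  B4: | IN=(all ⊤) | OUT={f:6; rest ⊤}
  B5: | IN=(all ⊤) | OUT=(all ⊤)
  B6: | IN=(all ⊤) | OUT=(all ⊤)
  B7: | IN=(all ⊤) | OUT=(all ⊤)
  B8: | IN=(all ⊤) | OUT={b:0; rest ⊤}
  B9: | IN=(all ⊤) | OUT=(all ⊤)

Merge at B1: IN[B1] = OUT[B0] = {a: ⊤, b: 5, c: ⊤, d: ⊤, e: 5, f: ⊤}
Applying B1's transfer function to that IN value gives OUT[B1] (row B1 above).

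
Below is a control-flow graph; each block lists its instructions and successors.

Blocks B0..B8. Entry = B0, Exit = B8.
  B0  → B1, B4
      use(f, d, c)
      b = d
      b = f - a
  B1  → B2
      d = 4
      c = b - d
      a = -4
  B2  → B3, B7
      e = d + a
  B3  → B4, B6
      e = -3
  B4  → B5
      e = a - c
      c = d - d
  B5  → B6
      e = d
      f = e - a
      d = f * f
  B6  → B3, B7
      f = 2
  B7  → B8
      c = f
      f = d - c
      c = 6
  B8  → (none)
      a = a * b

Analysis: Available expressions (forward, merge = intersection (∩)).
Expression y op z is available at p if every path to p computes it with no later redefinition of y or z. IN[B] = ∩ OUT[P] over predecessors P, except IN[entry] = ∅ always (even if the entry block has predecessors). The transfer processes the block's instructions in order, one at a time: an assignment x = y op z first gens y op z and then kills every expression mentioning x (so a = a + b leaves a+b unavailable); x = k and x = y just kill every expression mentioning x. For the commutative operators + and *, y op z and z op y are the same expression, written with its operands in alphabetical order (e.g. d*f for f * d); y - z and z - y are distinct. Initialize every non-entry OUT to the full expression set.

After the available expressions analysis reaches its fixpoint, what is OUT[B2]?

Answer: {a+d, b-d}

Working:
Per-block solution:
  B0:  IN={}  OUT={f-a}
  B1:  IN={f-a}  OUT={b-d}
  B2:  IN={b-d}  OUT={a+d, b-d}
  B3:  IN={}  OUT={}
  B4:  IN={}  OUT={d-d}
  B5:  IN={d-d}  OUT={e-a, f*f}
  B6:  IN={}  OUT={}
  B7:  IN={}  OUT={}
  B8:  IN={}  OUT={}

Merge at B2: IN[B2] = OUT[B1] = {b-d}
Applying B2's transfer function to that IN value gives OUT[B2] (row B2 above).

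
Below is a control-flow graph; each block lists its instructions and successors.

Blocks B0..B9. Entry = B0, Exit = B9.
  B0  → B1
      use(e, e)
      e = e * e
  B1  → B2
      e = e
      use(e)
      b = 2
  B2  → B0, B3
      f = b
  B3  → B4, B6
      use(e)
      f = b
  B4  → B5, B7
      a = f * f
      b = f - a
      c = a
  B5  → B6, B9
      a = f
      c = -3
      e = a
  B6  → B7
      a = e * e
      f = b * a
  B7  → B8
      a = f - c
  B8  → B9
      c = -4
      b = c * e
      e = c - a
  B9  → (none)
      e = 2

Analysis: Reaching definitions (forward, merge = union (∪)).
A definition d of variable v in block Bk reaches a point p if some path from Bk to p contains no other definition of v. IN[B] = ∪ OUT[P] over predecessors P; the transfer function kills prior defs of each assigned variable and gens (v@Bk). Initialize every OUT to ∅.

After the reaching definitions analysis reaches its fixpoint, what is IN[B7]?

Answer: {a@B4, a@B6, b@B1, b@B4, c@B4, c@B5, e@B1, e@B5, f@B3, f@B6}

Trace:
Converged values:
  B0: | IN={b@B1, e@B1, f@B2} | OUT={b@B1, e@B0, f@B2}
  B1: | IN={b@B1, e@B0, f@B2} | OUT={b@B1, e@B1, f@B2}
  B2: | IN={b@B1, e@B1, f@B2} | OUT={b@B1, e@B1, f@B2}
  B3: | IN={b@B1, e@B1, f@B2} | OUT={b@B1, e@B1, f@B3}
  B4: | IN={b@B1, e@B1, f@B3} | OUT={a@B4, b@B4, c@B4, e@B1, f@B3}
  B5: | IN={a@B4, b@B4, c@B4, e@B1, f@B3} | OUT={a@B5, b@B4, c@B5, e@B5, f@B3}
  B6: | IN={a@B5, b@B1, b@B4, c@B5, e@B1, e@B5, f@B3} | OUT={a@B6, b@B1, b@B4, c@B5, e@B1, e@B5, f@B6}
  B7: | IN={a@B4, a@B6, b@B1, b@B4, c@B4, c@B5, e@B1, e@B5, f@B3, f@B6} | OUT={a@B7, b@B1, b@B4, c@B4, c@B5, e@B1, e@B5, f@B3, f@B6}
  B8: | IN={a@B7, b@B1, b@B4, c@B4, c@B5, e@B1, e@B5, f@B3, f@B6} | OUT={a@B7, b@B8, c@B8, e@B8, f@B3, f@B6}
  B9: | IN={a@B5, a@B7, b@B4, b@B8, c@B5, c@B8, e@B5, e@B8, f@B3, f@B6} | OUT={a@B5, a@B7, b@B4, b@B8, c@B5, c@B8, e@B9, f@B3, f@B6}

Merge at B7: IN[B7] = OUT[B4] ⊔ OUT[B6] = {a@B4, a@B6, b@B1, b@B4, c@B4, c@B5, e@B1, e@B5, f@B3, f@B6}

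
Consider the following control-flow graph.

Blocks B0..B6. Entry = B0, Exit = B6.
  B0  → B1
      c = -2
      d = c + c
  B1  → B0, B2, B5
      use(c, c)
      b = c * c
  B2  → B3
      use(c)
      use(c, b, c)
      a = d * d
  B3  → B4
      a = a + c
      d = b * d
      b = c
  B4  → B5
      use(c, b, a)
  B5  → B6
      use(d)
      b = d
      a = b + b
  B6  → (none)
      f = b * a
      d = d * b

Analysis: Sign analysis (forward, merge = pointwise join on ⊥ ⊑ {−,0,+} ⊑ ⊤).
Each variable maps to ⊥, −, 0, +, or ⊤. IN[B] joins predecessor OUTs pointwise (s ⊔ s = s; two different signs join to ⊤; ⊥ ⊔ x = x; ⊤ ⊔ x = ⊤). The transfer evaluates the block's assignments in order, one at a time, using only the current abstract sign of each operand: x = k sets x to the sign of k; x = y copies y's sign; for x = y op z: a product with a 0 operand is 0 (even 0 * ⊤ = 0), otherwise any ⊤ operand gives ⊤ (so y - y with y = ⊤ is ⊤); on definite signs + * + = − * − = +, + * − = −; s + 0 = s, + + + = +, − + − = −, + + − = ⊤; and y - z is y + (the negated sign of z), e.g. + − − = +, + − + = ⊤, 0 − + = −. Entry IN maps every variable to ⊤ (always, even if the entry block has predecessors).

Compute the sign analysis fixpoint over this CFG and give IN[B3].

Answer: {a: +, b: +, c: -, d: -, e: ⊤, f: ⊤}

Derivation:
Per-block solution:
  B0: | IN=(all ⊤) | OUT={c:-, d:-; rest ⊤}
  B1: | IN={c:-, d:-; rest ⊤} | OUT={b:+, c:-, d:-; rest ⊤}
  B2: | IN={b:+, c:-, d:-; rest ⊤} | OUT={a:+, b:+, c:-, d:-; rest ⊤}
  B3: | IN={a:+, b:+, c:-, d:-; rest ⊤} | OUT={b:-, c:-, d:-; rest ⊤}
  B4: | IN={b:-, c:-, d:-; rest ⊤} | OUT={b:-, c:-, d:-; rest ⊤}
  B5: | IN={c:-, d:-; rest ⊤} | OUT={a:-, b:-, c:-, d:-; rest ⊤}
  B6: | IN={a:-, b:-, c:-, d:-; rest ⊤} | OUT={a:-, b:-, c:-, d:+, f:+; rest ⊤}

Merge at B3: IN[B3] = OUT[B2] = {a: +, b: +, c: -, d: -, e: ⊤, f: ⊤}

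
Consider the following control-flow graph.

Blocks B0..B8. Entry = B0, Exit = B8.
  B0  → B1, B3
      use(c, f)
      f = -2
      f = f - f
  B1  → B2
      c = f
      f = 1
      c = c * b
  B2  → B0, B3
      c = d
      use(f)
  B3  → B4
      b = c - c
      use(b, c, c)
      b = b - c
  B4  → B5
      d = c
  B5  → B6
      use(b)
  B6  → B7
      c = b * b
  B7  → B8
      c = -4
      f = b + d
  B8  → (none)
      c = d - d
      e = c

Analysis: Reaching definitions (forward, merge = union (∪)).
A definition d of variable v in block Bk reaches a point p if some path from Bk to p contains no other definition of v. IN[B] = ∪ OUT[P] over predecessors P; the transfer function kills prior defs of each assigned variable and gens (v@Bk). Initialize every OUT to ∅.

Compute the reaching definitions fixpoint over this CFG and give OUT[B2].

Answer: {c@B2, f@B1}

Working:
Fixpoint table:
  B0:   IN={c@B2, f@B1}   OUT={c@B2, f@B0}
  B1:   IN={c@B2, f@B0}   OUT={c@B1, f@B1}
  B2:   IN={c@B1, f@B1}   OUT={c@B2, f@B1}
  B3:   IN={c@B2, f@B0, f@B1}   OUT={b@B3, c@B2, f@B0, f@B1}
  B4:   IN={b@B3, c@B2, f@B0, f@B1}   OUT={b@B3, c@B2, d@B4, f@B0, f@B1}
  B5:   IN={b@B3, c@B2, d@B4, f@B0, f@B1}   OUT={b@B3, c@B2, d@B4, f@B0, f@B1}
  B6:   IN={b@B3, c@B2, d@B4, f@B0, f@B1}   OUT={b@B3, c@B6, d@B4, f@B0, f@B1}
  B7:   IN={b@B3, c@B6, d@B4, f@B0, f@B1}   OUT={b@B3, c@B7, d@B4, f@B7}
  B8:   IN={b@B3, c@B7, d@B4, f@B7}   OUT={b@B3, c@B8, d@B4, e@B8, f@B7}

Merge at B2: IN[B2] = OUT[B1] = {c@B1, f@B1}
Applying B2's transfer function to that IN value gives OUT[B2] (row B2 above).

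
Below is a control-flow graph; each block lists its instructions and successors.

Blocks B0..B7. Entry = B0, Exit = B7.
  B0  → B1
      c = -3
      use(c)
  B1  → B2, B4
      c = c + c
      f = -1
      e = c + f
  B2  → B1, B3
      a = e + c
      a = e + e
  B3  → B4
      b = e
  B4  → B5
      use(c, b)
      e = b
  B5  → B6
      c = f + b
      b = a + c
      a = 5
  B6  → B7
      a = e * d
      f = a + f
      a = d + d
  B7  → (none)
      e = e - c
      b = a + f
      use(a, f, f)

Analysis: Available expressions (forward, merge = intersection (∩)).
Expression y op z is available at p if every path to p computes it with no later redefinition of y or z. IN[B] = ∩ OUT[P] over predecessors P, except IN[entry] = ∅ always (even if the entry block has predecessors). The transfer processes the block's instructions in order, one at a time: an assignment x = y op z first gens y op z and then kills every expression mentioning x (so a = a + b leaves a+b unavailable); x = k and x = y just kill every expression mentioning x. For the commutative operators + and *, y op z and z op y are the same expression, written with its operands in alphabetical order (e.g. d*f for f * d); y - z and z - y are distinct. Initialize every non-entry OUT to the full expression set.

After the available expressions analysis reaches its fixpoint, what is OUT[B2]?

Answer: {c+e, c+f, e+e}

Trace:
Fixpoint table:
  B0: | IN={} | OUT={}
  B1: | IN={} | OUT={c+f}
  B2: | IN={c+f} | OUT={c+e, c+f, e+e}
  B3: | IN={c+e, c+f, e+e} | OUT={c+e, c+f, e+e}
  B4: | IN={c+f} | OUT={c+f}
  B5: | IN={c+f} | OUT={}
  B6: | IN={} | OUT={d*e, d+d}
  B7: | IN={d*e, d+d} | OUT={a+f, d+d}

Merge at B2: IN[B2] = OUT[B1] = {c+f}
Applying B2's transfer function to that IN value gives OUT[B2] (row B2 above).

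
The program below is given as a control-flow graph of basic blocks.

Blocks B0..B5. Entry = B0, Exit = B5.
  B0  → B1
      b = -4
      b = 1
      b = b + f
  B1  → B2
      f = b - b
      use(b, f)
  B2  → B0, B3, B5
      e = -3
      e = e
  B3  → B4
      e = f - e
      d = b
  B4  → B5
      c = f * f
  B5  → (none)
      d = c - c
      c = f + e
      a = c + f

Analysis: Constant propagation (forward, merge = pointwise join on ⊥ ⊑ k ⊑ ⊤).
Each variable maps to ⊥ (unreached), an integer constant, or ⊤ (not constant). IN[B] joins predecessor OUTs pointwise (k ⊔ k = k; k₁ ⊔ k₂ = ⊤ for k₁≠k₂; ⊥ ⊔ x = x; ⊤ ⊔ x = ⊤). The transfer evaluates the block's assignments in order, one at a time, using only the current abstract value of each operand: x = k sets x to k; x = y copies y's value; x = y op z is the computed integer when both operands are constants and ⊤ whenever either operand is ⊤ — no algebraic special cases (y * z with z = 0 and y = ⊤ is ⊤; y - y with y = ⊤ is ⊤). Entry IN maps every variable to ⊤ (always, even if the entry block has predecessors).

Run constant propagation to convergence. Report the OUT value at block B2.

Answer: {a: ⊤, b: ⊤, c: ⊤, d: ⊤, e: -3, f: ⊤}

Working:
Per-block solution:
  B0:  IN=(all ⊤)  OUT=(all ⊤)
  B1:  IN=(all ⊤)  OUT=(all ⊤)
  B2:  IN=(all ⊤)  OUT={e:-3; rest ⊤}
  B3:  IN={e:-3; rest ⊤}  OUT=(all ⊤)
  B4:  IN=(all ⊤)  OUT=(all ⊤)
  B5:  IN=(all ⊤)  OUT=(all ⊤)

Merge at B2: IN[B2] = OUT[B1] = {a: ⊤, b: ⊤, c: ⊤, d: ⊤, e: ⊤, f: ⊤}
Applying B2's transfer function to that IN value gives OUT[B2] (row B2 above).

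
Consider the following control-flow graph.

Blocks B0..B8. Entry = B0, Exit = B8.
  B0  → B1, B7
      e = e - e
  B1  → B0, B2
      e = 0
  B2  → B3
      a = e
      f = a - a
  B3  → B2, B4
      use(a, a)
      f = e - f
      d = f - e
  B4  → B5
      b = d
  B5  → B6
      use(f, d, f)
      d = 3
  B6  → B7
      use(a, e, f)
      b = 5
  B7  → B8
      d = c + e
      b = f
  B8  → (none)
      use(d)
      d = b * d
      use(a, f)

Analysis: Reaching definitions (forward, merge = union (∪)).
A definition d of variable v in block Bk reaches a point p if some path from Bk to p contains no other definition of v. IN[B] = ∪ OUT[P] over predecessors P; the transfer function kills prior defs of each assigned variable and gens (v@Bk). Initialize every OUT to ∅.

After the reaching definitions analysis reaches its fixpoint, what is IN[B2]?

Answer: {a@B2, d@B3, e@B1, f@B3}

Derivation:
Converged values:
  B0:  IN={e@B1}  OUT={e@B0}
  B1:  IN={e@B0}  OUT={e@B1}
  B2:  IN={a@B2, d@B3, e@B1, f@B3}  OUT={a@B2, d@B3, e@B1, f@B2}
  B3:  IN={a@B2, d@B3, e@B1, f@B2}  OUT={a@B2, d@B3, e@B1, f@B3}
  B4:  IN={a@B2, d@B3, e@B1, f@B3}  OUT={a@B2, b@B4, d@B3, e@B1, f@B3}
  B5:  IN={a@B2, b@B4, d@B3, e@B1, f@B3}  OUT={a@B2, b@B4, d@B5, e@B1, f@B3}
  B6:  IN={a@B2, b@B4, d@B5, e@B1, f@B3}  OUT={a@B2, b@B6, d@B5, e@B1, f@B3}
  B7:  IN={a@B2, b@B6, d@B5, e@B0, e@B1, f@B3}  OUT={a@B2, b@B7, d@B7, e@B0, e@B1, f@B3}
  B8:  IN={a@B2, b@B7, d@B7, e@B0, e@B1, f@B3}  OUT={a@B2, b@B7, d@B8, e@B0, e@B1, f@B3}

Merge at B2: IN[B2] = OUT[B1] ⊔ OUT[B3] = {a@B2, d@B3, e@B1, f@B3}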